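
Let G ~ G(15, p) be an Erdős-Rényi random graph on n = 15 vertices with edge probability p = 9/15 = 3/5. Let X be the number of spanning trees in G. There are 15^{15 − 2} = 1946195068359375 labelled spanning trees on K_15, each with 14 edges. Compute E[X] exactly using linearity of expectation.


K_15 has 15^{15 − 2} = 1946195068359375 labelled spanning trees.
For each such spanning tree H, let X_H = 1 if all 14 edges of H are present in G. Then P[X_H = 1] = p^{14} = (3/5)^{14} = 4782969/6103515625.
By linearity of expectation: E[X] = Σ_H E[X_H] = 1946195068359375 · p^{14} = 1946195068359375 · 4782969/6103515625 = 7625597484987/5.
Numerically: E[X] ≈ 1.52512e+12.

E[X] = 1946195068359375 · (3/5)^{14} = 7625597484987/5 ≈ 1.52512e+12.


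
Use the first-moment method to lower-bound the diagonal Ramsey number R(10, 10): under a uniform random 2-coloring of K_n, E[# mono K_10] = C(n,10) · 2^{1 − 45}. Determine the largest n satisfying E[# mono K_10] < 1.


We need C(n, 10) · 2^{1 − 45} < 1, i.e. C(n, 10) < 2^{45 − 1} = 17592186044416.
Check values of n near the boundary:
  n = 99: C(99, 10) = 15579278510796; 15579278510796 < 17592186044416? YES
  n = 100: C(100, 10) = 17310309456440; 17310309456440 < 17592186044416? YES
  n = 101: C(101, 10) = 19212541264840; 19212541264840 < 17592186044416? NO
The largest n with C(n, 10) < 17592186044416 is n = 100 (where E[X] = 2163788682055/2199023255552 ≈ 0.983977). Hence R(10, 10) > 100, i.e. R(10, 10) ≥ 101.

Largest n = 100; hence R(10, 10) > 100.


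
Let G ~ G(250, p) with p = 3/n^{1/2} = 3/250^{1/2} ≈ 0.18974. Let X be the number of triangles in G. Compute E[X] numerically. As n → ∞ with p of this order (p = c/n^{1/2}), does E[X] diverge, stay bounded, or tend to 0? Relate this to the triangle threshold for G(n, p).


Number of potential triangles: C(250, 3) = 2573000.
Each occurs with probability p³ ≈ (0.18974)³ ≈ 6.8305197e-03.
By linearity: E[X] = C(250, 3)·p³ ≈ 2573000 · 6.8305197e-03 ≈ 17574.92731.
Since α = 1/2 < 1, p = c/n^{1/2} ≫ 1/n is above the triangle threshold p ~ 1/n. Asymptotically E[X] ~ (c³/6)·n^{3(1−α)} = (3³/6)·n^{1.5} → ∞; triangles are abundant w.h.p.

E[X] ≈ 17574.92731; in regime p = Θ(1/n^{1/2}) E[X] diverges (above the triangle threshold p ~ 1/n).


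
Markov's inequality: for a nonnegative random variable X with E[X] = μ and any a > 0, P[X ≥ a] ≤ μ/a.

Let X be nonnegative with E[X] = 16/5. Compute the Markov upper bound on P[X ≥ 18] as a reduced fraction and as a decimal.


μ = E[X] = 16/5, a = 18.
Markov: P[X ≥ 18] ≤ μ/a = (16/5)/18 = 8/45.
Numerically: ≈ 0.17778.
(Since a = 18 > μ = 3.20000, the bound 8/45 is < 1 and informative.)

P[X ≥ 18] ≤ 8/45 ≈ 0.17778.


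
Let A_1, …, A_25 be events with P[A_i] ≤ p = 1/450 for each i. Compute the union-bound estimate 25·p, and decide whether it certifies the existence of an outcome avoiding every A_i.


Union bound: P[∪_{i=1}^{25} A_i] ≤ Σ_i P[A_i] ≤ 25·p = 25·(1/450) = 1/18.
Numerically: 1/18 ≈ 0.05556.
Is 1/18 < 1? YES.
Since P[∪ A_i] ≤ 1/18 < 1, the complement has P[∩ A_i^c] ≥ 1 − 1/18 = 17/18 > 0, so some outcome avoids every A_i.

25·p = 1/18 ≈ 0.05556; existence CERTIFIED by the union bound.


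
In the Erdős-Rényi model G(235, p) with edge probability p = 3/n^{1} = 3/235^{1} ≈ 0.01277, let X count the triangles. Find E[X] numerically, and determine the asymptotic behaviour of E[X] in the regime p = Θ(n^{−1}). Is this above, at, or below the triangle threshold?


Number of potential triangles: C(235, 3) = 2135445.
Each occurs with probability p³ ≈ (0.01277)³ ≈ 2.080464e-06.
By linearity: E[X] = C(235, 3)·p³ ≈ 2135445 · 2.080464e-06 ≈ 4.4427.
Here α = 1, so p = 3/n is exactly at the triangle threshold p ~ 1/n. Asymptotically E[X] → c³/6 = 3³/6 = 9/2 ≈ 4.5000, a bounded constant. In this regime the triangle count is asymptotically Poisson(c³/6).

E[X] ≈ 4.4427; in regime p = Θ(1/n^{1}) E[X] stays bounded (at the triangle threshold p ~ 1/n).


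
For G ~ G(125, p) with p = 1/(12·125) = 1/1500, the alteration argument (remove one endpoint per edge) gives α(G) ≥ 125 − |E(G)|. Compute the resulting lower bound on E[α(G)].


E[|E(G)|] = C(125, 2)·p = 7750 · (1/1500) = 31/6.
E[α(G)] ≥ n − E[|E(G)|] = 125 − 31/6 = 719/6.
Numerically: ≈ 119.833.
(This is only a lower bound; the true E[α(G)] may be larger.)

E[α(G)] ≥ 719/6 ≈ 119.833.


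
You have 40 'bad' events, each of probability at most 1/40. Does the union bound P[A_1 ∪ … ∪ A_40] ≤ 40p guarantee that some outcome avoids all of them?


Union bound: P[∪_{i=1}^{40} A_i] ≤ Σ_i P[A_i] ≤ 40·p = 40·(1/40) = 1.
Numerically: 1 ≈ 1.0000.
Is 1 < 1? NO.
Since the bound 1 is ≥ 1, the union bound is uninformative here; it does NOT by itself certify existence.

40·p = 1 ≈ 1.0000; existence NOT certified by the union bound.


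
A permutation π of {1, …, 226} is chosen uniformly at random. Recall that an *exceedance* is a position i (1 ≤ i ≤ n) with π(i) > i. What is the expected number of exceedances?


Write X = Σ_{i=1}^{226} X_i, where X_i = 1_{π(i) > i}.
For each fixed i, π(i) is uniform over {1, …, 226} (marginal of a uniform permutation), so P[π(i) > i] = (n − i)/n. Summing: Σ_{i=1}^{226} (n − i)/n = (0 + 1 + … + 225)/226 = 226(226 − 1)/(2·226) = (226 − 1)/2.
Hence E[X] = Σ_{i=1}^{226} (226 − i)/226 = 225/2 ≈ 112.5000.

E[X] = 225/2 = 112.5000.


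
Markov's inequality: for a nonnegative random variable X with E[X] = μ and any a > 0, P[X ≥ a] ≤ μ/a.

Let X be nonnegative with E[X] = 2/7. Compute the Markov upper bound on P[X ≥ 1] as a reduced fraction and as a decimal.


μ = E[X] = 2/7, a = 1.
Markov: P[X ≥ 1] ≤ μ/a = (2/7)/1 = 2/7.
Numerically: ≈ 0.285714.
(Since a = 1 > μ = 0.285714, the bound 2/7 is < 1 and informative.)

P[X ≥ 1] ≤ 2/7 ≈ 0.285714.


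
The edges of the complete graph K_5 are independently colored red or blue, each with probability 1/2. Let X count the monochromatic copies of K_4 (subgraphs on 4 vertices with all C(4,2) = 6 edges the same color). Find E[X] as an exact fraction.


Let X = Σ_S X_S over the C(5, 4) = 5 subsets S of size 4, where X_S = 1 if the K_4 on S is monochromatic.
For a fixed S, the K_4 on S has C(4, 2) = 6 edges. P[all 6 edges red] = (1/2)^6, and likewise for blue, so P[monochromatic] = 2·(1/2)^6 = 2^{1 − 6} = 1/32.
By linearity of expectation: E[X] = C(5, 4) · 2^{1 − 6} = 5 · 1/32 = 5/32.
Numerically: E[X] ≈ 0.15625.

E[X] = C(5,4)·2^(1−C(4,2)) = 5/32 ≈ 0.15625.


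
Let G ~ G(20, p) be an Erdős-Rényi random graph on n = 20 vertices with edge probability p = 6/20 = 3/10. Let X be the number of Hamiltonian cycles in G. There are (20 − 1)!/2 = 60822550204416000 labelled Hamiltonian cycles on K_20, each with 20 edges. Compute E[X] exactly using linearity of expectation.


K_20 has (20 − 1)!/2 = 60822550204416000 labelled Hamiltonian cycles.
For each such Hamiltonian cycle H, let X_H = 1 if all 20 edges of H are present in G. Then P[X_H = 1] = p^{20} = (3/10)^{20} = 3486784401/100000000000000000000.
By linearity: E[X] = Σ_H E[X_H] = 60822550204416000 · p^{20} = 60822550204416000 · 3486784401/100000000000000000000 = 51776152168407487821/24414062500000.
Numerically: E[X] ≈ 2.12e+06.

E[X] = 60822550204416000 · (3/10)^{20} = 51776152168407487821/24414062500000 ≈ 2.12e+06.


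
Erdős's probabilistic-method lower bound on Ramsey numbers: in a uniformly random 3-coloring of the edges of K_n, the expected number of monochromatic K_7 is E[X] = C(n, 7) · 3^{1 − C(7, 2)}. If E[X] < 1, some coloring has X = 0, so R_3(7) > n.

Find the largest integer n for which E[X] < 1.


We need C(n, 7) · 3^{1 − 21} < 1, i.e. C(n, 7) < 3^{21 − 1} = 3486784401.
Check values of n near the boundary:
  n = 80: C(80, 7) = 3176716400; 3176716400 < 3486784401? YES
  n = 81: C(81, 7) = 3477216600; 3477216600 < 3486784401? YES
  n = 82: C(82, 7) = 3801756816; 3801756816 < 3486784401? NO
  n = 83: C(83, 7) = 4151918628; 4151918628 < 3486784401? NO
The largest n with C(n, 7) < 3486784401 is n = 81 (where E[X] = 42928600/43046721 ≈ 0.9972560). Hence R_3(7) > 81, i.e. R_3(7) ≥ 82.

Largest n = 81; hence R_3(7) > 81.


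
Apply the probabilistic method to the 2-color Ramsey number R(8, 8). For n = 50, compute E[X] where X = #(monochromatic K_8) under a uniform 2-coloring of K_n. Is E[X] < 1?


E[X] = C(50, 8) · 2^{1 − 28} = 536878650 · 2^{−27} = 536878650/134217728.
As a reduced fraction: E[X] = 268439325/67108864 ≈ 4.000058.
Is E[X] < 1? NO.
Since E[X] ≥ 1, the first-moment bound is inconclusive at n = 50; it does NOT by itself certify R(8, 8) > 50.

E[X] = 268439325/67108864 ≈ 4.000058; E[X] ≥ 1; first-moment method inconclusive here.


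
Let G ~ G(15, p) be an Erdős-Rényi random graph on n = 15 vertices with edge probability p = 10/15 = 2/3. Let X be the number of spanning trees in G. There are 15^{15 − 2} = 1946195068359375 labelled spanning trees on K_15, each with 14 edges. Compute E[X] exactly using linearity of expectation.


K_15 has 15^{15 − 2} = 1946195068359375 labelled spanning trees.
For each such spanning tree H, let X_H = 1 if all 14 edges of H are present in G. Then P[X_H = 1] = p^{14} = (2/3)^{14} = 16384/4782969.
Summing the indicators: E[X] = Σ_H E[X_H] = 1946195068359375 · p^{14} = 1946195068359375 · 16384/4782969 = 20000000000000/3.
Numerically: E[X] ≈ 6.667e+12.

E[X] = 1946195068359375 · (2/3)^{14} = 20000000000000/3 ≈ 6.667e+12.


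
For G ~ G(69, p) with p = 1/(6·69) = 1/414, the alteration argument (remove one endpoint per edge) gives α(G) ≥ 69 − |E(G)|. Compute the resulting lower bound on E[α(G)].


E[|E(G)|] = C(69, 2)·p = 2346 · (1/414) = 17/3.
E[α(G)] ≥ n − E[|E(G)|] = 69 − 17/3 = 190/3.
Numerically: ≈ 63.3333.
(This is only a lower bound; the true E[α(G)] may be larger.)

E[α(G)] ≥ 190/3 ≈ 63.3333.


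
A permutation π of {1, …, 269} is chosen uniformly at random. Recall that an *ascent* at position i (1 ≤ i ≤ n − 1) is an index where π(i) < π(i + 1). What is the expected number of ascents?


Write X = Σ X_I over i = 1, …, 268, with X_I the indicator of one ascent.
There are 268 indicators.
For each fixed i, the pair (π(i), π(i+1)) is a uniformly random ordered pair of distinct values from {1, …, 269}; by symmetry P[π(i) < π(i+1)] = 1/2.
By linearity: E[X] = 268 · (1/2) = (269 − 1) · (1/2) = 134 ≈ 134.000000.

E[X] = 134 = 134.000000.


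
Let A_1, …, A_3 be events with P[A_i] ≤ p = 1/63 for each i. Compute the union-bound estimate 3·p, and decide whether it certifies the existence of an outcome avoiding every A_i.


Union bound: P[∪_{i=1}^{3} A_i] ≤ Σ_i P[A_i] ≤ 3·p = 3·(1/63) = 1/21.
Numerically: 1/21 ≈ 0.048.
Is 1/21 < 1? YES.
Since P[∪ A_i] ≤ 1/21 < 1, the complement has P[∩ A_i^c] ≥ 1 − 1/21 = 20/21 > 0, so some outcome avoids every A_i.

3·p = 1/21 ≈ 0.048; existence CERTIFIED by the union bound.


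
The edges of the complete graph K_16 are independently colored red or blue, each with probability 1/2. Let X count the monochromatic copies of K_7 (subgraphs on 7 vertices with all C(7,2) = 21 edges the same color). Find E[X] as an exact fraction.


Let X = Σ_S X_S over the C(16, 7) = 11440 subsets S of size 7, where X_S = 1 if the K_7 on S is monochromatic.
For a fixed S, the K_7 on S has C(7, 2) = 21 edges. P[all 21 edges red] = (1/2)^21, and likewise for blue, so P[monochromatic] = 2·(1/2)^21 = 2^{1 − 21} = 1/1048576.
By linearity: E[X] = C(16, 7) · 2^{1 − 21} = 11440 · 1/1048576 = 715/65536.
Numerically: E[X] ≈ 0.0109.

E[X] = C(16,7)·2^(1−C(7,2)) = 715/65536 ≈ 0.0109.


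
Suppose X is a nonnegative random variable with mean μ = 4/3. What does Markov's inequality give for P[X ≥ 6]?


μ = E[X] = 4/3, a = 6.
Markov: P[X ≥ 6] ≤ μ/a = (4/3)/6 = 2/9.
Numerically: ≈ 0.22222.
(Since a = 6 > μ = 1.33333, the bound 2/9 is < 1 and informative.)

P[X ≥ 6] ≤ 2/9 ≈ 0.22222.


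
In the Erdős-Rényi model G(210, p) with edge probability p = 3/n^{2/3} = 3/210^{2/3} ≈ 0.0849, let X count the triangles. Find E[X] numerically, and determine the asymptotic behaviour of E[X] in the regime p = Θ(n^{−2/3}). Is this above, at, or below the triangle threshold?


Number of potential triangles: C(210, 3) = 1521520.
Each occurs with probability p³ ≈ (0.0849)³ ≈ 6.12245e-04.
By linearity: E[X] = C(210, 3)·p³ ≈ 1521520 · 6.12245e-04 ≈ 931.543.
Since α = 2/3 < 1, p = c/n^{2/3} ≫ 1/n is above the triangle threshold p ~ 1/n. Asymptotically E[X] ~ (c³/6)·n^{3(1−α)} = (3³/6)·n^{1} → ∞; triangles are abundant w.h.p.

E[X] ≈ 931.543; in regime p = Θ(1/n^{2/3}) E[X] diverges (above the triangle threshold p ~ 1/n).


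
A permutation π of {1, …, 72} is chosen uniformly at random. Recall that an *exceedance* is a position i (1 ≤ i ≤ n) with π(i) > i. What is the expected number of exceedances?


Write X = Σ_{i=1}^{72} X_i, where X_i = 1_{π(i) > i}.
For each fixed i, π(i) is uniform over {1, …, 72} (marginal of a uniform permutation), so P[π(i) > i] = (n − i)/n. Summing: Σ_{i=1}^{72} (n − i)/n = (0 + 1 + … + 71)/72 = 72(72 − 1)/(2·72) = (72 − 1)/2.
Hence E[X] = Σ_{i=1}^{72} (72 − i)/72 = 71/2 ≈ 35.5000.

E[X] = 71/2 = 35.5000.


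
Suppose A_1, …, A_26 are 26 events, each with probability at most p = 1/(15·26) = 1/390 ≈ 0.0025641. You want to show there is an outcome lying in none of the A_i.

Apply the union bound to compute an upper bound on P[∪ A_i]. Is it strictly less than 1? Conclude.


Union bound: P[∪_{i=1}^{26} A_i] ≤ Σ_i P[A_i] ≤ 26·p = 26·(1/390) = 1/15.
Numerically: 1/15 ≈ 0.0666667.
Is 1/15 < 1? YES.
Since P[∪ A_i] ≤ 1/15 < 1, the complement has P[∩ A_i^c] ≥ 1 − 1/15 = 14/15 > 0, so some outcome avoids every A_i.

26·p = 1/15 ≈ 0.0666667; existence CERTIFIED by the union bound.


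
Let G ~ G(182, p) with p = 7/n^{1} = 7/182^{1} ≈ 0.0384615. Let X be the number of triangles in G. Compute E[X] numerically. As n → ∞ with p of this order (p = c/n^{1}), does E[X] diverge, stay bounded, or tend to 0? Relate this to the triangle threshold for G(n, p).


Number of potential triangles: C(182, 3) = 988260.
Each occurs with probability p³ ≈ (0.0384615)³ ≈ 5.68957670e-05.
By linearity: E[X] = C(182, 3)·p³ ≈ 988260 · 5.68957670e-05 ≈ 56.227811.
Here α = 1, so p = 7/n is exactly at the triangle threshold p ~ 1/n. Asymptotically E[X] → c³/6 = 7³/6 = 343/6 ≈ 57.166667, a bounded constant. In this regime the triangle count is asymptotically Poisson(c³/6).

E[X] ≈ 56.227811; in regime p = Θ(1/n^{1}) E[X] stays bounded (at the triangle threshold p ~ 1/n).


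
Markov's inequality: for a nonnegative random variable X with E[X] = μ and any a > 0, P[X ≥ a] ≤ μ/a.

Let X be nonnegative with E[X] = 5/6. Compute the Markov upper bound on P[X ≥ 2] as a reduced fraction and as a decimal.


μ = E[X] = 5/6, a = 2.
Markov: P[X ≥ 2] ≤ μ/a = (5/6)/2 = 5/12.
Numerically: ≈ 0.41667.
(Since a = 2 > μ = 0.83333, the bound 5/12 is < 1 and informative.)

P[X ≥ 2] ≤ 5/12 ≈ 0.41667.


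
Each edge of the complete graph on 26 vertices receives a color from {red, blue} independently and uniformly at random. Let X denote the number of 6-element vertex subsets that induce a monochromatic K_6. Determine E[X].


Let X = Σ_S X_S over the C(26, 6) = 230230 subsets S of size 6, where X_S = 1 if the K_6 on S is monochromatic.
For a fixed S, the K_6 on S has C(6, 2) = 15 edges. P[all 15 edges red] = (1/2)^15, and likewise for blue, so P[monochromatic] = 2·(1/2)^15 = 2^{1 − 15} = 1/16384.
Summing: E[X] = C(26, 6) · 2^{1 − 15} = 230230 · 1/16384 = 115115/8192.
Numerically: E[X] ≈ 14.052124.

E[X] = C(26,6)·2^(1−C(6,2)) = 115115/8192 ≈ 14.052124.


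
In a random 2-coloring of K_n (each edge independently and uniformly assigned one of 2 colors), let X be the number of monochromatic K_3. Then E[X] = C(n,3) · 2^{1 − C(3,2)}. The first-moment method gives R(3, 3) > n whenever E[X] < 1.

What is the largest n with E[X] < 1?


We need C(n, 3) · 2^{1 − 3} < 1, i.e. C(n, 3) < 2^{3 − 1} = 4.
Check values of n near the boundary:
  n = 3: C(3, 3) = 1; 1 < 4? YES
  n = 4: C(4, 3) = 4; 4 < 4? NO
  n = 5: C(5, 3) = 10; 10 < 4? NO
  n = 6: C(6, 3) = 20; 20 < 4? NO
The largest n with C(n, 3) < 4 is n = 3 (where E[X] = 1/4 ≈ 0.2500). Hence R(3, 3) > 3, i.e. R(3, 3) ≥ 4.

Largest n = 3; hence R(3, 3) > 3.


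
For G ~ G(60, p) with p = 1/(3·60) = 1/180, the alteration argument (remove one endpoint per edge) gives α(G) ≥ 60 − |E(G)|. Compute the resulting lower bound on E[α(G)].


E[|E(G)|] = C(60, 2)·p = 1770 · (1/180) = 59/6.
E[α(G)] ≥ n − E[|E(G)|] = 60 − 59/6 = 301/6.
Numerically: ≈ 50.16667.
(This is only a lower bound; the true E[α(G)] may be larger.)

E[α(G)] ≥ 301/6 ≈ 50.16667.


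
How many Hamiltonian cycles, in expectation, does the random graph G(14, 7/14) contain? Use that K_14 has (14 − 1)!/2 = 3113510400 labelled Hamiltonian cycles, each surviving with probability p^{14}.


K_14 has (14 − 1)!/2 = 3113510400 labelled Hamiltonian cycles.
For each such Hamiltonian cycle H, let X_H = 1 if all 14 edges of H are present in G. Then P[X_H = 1] = p^{14} = (1/2)^{14} = 1/16384.
By linearity: E[X] = Σ_H E[X_H] = 3113510400 · p^{14} = 3113510400 · 1/16384 = 6081075/32.
Numerically: E[X] ≈ 1.9e+05.

E[X] = 3113510400 · (1/2)^{14} = 6081075/32 ≈ 1.9e+05.


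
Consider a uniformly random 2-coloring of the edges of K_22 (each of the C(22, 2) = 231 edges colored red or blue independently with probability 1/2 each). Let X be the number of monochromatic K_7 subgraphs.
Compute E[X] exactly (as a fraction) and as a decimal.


Let X = Σ_S X_S over the C(22, 7) = 170544 subsets S of size 7, where X_S = 1 if the K_7 on S is monochromatic.
For a fixed S, the K_7 on S has C(7, 2) = 21 edges. P[all 21 edges red] = (1/2)^21, and likewise for blue, so P[monochromatic] = 2·(1/2)^21 = 2^{1 − 21} = 1/1048576.
By linearity: E[X] = C(22, 7) · 2^{1 − 21} = 170544 · 1/1048576 = 10659/65536.
Numerically: E[X] ≈ 0.16264.

E[X] = C(22,7)·2^(1−C(7,2)) = 10659/65536 ≈ 0.16264.


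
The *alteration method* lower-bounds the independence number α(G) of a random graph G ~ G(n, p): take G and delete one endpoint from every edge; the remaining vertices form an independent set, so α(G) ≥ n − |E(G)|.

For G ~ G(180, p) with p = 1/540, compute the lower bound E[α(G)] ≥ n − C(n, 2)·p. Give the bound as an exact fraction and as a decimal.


E[|E(G)|] = C(180, 2)·p = 16110 · (1/540) = 179/6.
E[α(G)] ≥ n − E[|E(G)|] = 180 − 179/6 = 901/6.
Numerically: ≈ 150.167.
(This is only a lower bound; the true E[α(G)] may be larger.)

E[α(G)] ≥ 901/6 ≈ 150.167.


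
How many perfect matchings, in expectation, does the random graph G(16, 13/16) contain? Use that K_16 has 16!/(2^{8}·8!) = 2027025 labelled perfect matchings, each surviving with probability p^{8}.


K_16 has 16!/(2^{8}·8!) = 2027025 labelled perfect matchings.
For each such perfect matching H, let X_H = 1 if all 8 edges of H are present in G. Then P[X_H = 1] = p^{8} = (13/16)^{8} = 815730721/4294967296.
By linearity of expectation: E[X] = Σ_H E[X_H] = 2027025 · p^{8} = 2027025 · 815730721/4294967296 = 1653506564735025/4294967296.
Numerically: E[X] ≈ 3.8499e+05.

E[X] = 2027025 · (13/16)^{8} = 1653506564735025/4294967296 ≈ 3.8499e+05.


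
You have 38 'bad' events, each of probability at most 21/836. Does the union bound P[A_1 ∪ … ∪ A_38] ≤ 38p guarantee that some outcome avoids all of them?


Union bound: P[∪_{i=1}^{38} A_i] ≤ Σ_i P[A_i] ≤ 38·p = 38·(21/836) = 21/22.
Numerically: 21/22 ≈ 0.954545.
Is 21/22 < 1? YES.
Since P[∪ A_i] ≤ 21/22 < 1, the complement has P[∩ A_i^c] ≥ 1 − 21/22 = 1/22 > 0, so some outcome avoids every A_i.

38·p = 21/22 ≈ 0.954545; existence CERTIFIED by the union bound.


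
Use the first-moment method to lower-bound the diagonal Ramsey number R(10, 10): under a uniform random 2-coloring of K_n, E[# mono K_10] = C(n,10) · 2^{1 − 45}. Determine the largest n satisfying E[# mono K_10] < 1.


We need C(n, 10) · 2^{1 − 45} < 1, i.e. C(n, 10) < 2^{45 − 1} = 17592186044416.
Check values of n near the boundary:
  n = 95: C(95, 10) = 10104934117421; 10104934117421 < 17592186044416? YES
  n = 96: C(96, 10) = 11279926456656; 11279926456656 < 17592186044416? YES
  n = 97: C(97, 10) = 12576469727536; 12576469727536 < 17592186044416? YES
  n = 98: C(98, 10) = 14005614014756; 14005614014756 < 17592186044416? YES
  n = 99: C(99, 10) = 15579278510796; 15579278510796 < 17592186044416? YES
  n = 100: C(100, 10) = 17310309456440; 17310309456440 < 17592186044416? YES
  n = 101: C(101, 10) = 19212541264840; 19212541264840 < 17592186044416? NO
  n = 102: C(102, 10) = 21300860967540; 21300860967540 < 17592186044416? NO
  n = 103: C(103, 10) = 23591276125340; 23591276125340 < 17592186044416? NO
The largest n with C(n, 10) < 17592186044416 is n = 100 (where E[X] = 2163788682055/2199023255552 ≈ 0.9840). Hence R(10, 10) > 100, i.e. R(10, 10) ≥ 101.

Largest n = 100; hence R(10, 10) > 100.


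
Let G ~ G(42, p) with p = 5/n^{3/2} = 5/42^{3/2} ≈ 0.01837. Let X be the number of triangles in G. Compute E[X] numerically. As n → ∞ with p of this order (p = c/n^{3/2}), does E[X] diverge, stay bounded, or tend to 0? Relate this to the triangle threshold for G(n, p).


Number of potential triangles: C(42, 3) = 11480.
Each occurs with probability p³ ≈ (0.01837)³ ≈ 6.198523e-06.
By linearity: E[X] = C(42, 3)·p³ ≈ 11480 · 6.198523e-06 ≈ 0.0712.
Since α = 3/2 > 1, p = c/n^{3/2} = o(1/n) is below the triangle threshold p ~ 1/n. Asymptotically E[X] ~ (c³/6)·n^{3(1−α)} = (5³/6)·n^{-1.5} → 0, so by Markov's inequality G has no triangles w.h.p.

E[X] ≈ 0.0712; in regime p = Θ(1/n^{3/2}) E[X] tends to 0 (below the triangle threshold p ~ 1/n).


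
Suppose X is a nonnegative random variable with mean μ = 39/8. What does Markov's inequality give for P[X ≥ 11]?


μ = E[X] = 39/8, a = 11.
Markov: P[X ≥ 11] ≤ μ/a = (39/8)/11 = 39/88.
Numerically: ≈ 0.443182.
(Since a = 11 > μ = 4.875000, the bound 39/88 is < 1 and informative.)

P[X ≥ 11] ≤ 39/88 ≈ 0.443182.


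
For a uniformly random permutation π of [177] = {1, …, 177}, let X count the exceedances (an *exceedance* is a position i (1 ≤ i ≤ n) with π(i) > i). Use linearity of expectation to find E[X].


Write X = Σ_{i=1}^{177} X_i, where X_i = 1_{π(i) > i}.
For each fixed i, π(i) is uniform over {1, …, 177} (marginal of a uniform permutation), so P[π(i) > i] = (n − i)/n. Summing: Σ_{i=1}^{177} (n − i)/n = (0 + 1 + … + 176)/177 = 177(177 − 1)/(2·177) = (177 − 1)/2.
Hence E[X] = Σ_{i=1}^{177} (177 − i)/177 = 88 ≈ 88.000000.

E[X] = 88 = 88.000000.


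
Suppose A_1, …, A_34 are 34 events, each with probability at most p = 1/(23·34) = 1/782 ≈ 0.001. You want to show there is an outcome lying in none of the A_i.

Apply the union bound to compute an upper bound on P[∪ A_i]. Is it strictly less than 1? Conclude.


Union bound: P[∪_{i=1}^{34} A_i] ≤ Σ_i P[A_i] ≤ 34·p = 34·(1/782) = 1/23.
Numerically: 1/23 ≈ 0.043.
Is 1/23 < 1? YES.
Since P[∪ A_i] ≤ 1/23 < 1, the complement has P[∩ A_i^c] ≥ 1 − 1/23 = 22/23 > 0, so some outcome avoids every A_i.

34·p = 1/23 ≈ 0.043; existence CERTIFIED by the union bound.


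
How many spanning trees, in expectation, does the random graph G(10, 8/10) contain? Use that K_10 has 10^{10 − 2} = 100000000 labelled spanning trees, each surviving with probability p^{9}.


K_10 has 10^{10 − 2} = 100000000 labelled spanning trees.
For each such spanning tree H, let X_H = 1 if all 9 edges of H are present in G. Then P[X_H = 1] = p^{9} = (4/5)^{9} = 262144/1953125.
Summing the indicators: E[X] = Σ_H E[X_H] = 100000000 · p^{9} = 100000000 · 262144/1953125 = 67108864/5.
Numerically: E[X] ≈ 1.3422e+07.

E[X] = 100000000 · (4/5)^{9} = 67108864/5 ≈ 1.3422e+07.


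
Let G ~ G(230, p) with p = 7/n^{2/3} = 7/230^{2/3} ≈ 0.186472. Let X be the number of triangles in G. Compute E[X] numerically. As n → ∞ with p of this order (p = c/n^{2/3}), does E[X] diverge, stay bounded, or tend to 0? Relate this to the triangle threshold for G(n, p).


Number of potential triangles: C(230, 3) = 2001460.
Each occurs with probability p³ ≈ (0.186472)³ ≈ 6.48393195e-03.
By linearity: E[X] = C(230, 3)·p³ ≈ 2001460 · 6.48393195e-03 ≈ 12977.330435.
Since α = 2/3 < 1, p = c/n^{2/3} ≫ 1/n is above the triangle threshold p ~ 1/n. Asymptotically E[X] ~ (c³/6)·n^{3(1−α)} = (7³/6)·n^{1} → ∞; triangles are abundant w.h.p.

E[X] ≈ 12977.330435; in regime p = Θ(1/n^{2/3}) E[X] diverges (above the triangle threshold p ~ 1/n).


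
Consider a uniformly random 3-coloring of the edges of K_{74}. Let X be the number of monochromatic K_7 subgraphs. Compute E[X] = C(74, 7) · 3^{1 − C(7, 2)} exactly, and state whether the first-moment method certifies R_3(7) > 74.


E[X] = C(74, 7) · 3^{1 − 21} = 1799579064 · 3^{−20} = 1799579064/3486784401.
As a reduced fraction: E[X] = 599859688/1162261467 ≈ 0.5161.
Is E[X] < 1? YES.
Since E[X] < 1, there exists a 3-coloring of K_{74} with no monochromatic K_7; hence R_3(7) > 74.

E[X] = 599859688/1162261467 ≈ 0.5161; E[X] < 1, so R_3(7) > 74.


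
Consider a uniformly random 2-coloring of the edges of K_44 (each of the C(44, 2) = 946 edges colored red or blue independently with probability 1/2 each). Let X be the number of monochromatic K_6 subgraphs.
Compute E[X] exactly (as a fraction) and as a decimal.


Let X = Σ_S X_S over the C(44, 6) = 7059052 subsets S of size 6, where X_S = 1 if the K_6 on S is monochromatic.
For a fixed S, the K_6 on S has C(6, 2) = 15 edges. P[all 15 edges red] = (1/2)^15, and likewise for blue, so P[monochromatic] = 2·(1/2)^15 = 2^{1 − 15} = 1/16384.
By linearity: E[X] = C(44, 6) · 2^{1 − 15} = 7059052 · 1/16384 = 1764763/4096.
Numerically: E[X] ≈ 430.850342.

E[X] = C(44,6)·2^(1−C(6,2)) = 1764763/4096 ≈ 430.850342.


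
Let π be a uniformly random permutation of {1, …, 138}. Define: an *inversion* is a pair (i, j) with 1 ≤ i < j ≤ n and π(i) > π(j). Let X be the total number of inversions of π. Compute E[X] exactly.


Write X = Σ X_I over the C(138, 2) = 9453 pairs i < j, with X_I the indicator of one inversion.
There are 9453 indicators.
For each fixed pair i < j, the values π(i) and π(j) are two distinct elements of {1, …, 138} in uniformly random order; by symmetry P[π(i) > π(j)] = 1/2.
By linearity: E[X] = 9453 · (1/2) = C(138, 2) · (1/2) = 9453/2 = 9453/2 ≈ 4726.500000.

E[X] = 9453/2 = 4726.500000.


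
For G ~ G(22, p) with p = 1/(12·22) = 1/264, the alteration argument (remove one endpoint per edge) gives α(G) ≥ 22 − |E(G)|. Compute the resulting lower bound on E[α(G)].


E[|E(G)|] = C(22, 2)·p = 231 · (1/264) = 7/8.
E[α(G)] ≥ n − E[|E(G)|] = 22 − 7/8 = 169/8.
Numerically: ≈ 21.125.
(This is only a lower bound; the true E[α(G)] may be larger.)

E[α(G)] ≥ 169/8 ≈ 21.125.


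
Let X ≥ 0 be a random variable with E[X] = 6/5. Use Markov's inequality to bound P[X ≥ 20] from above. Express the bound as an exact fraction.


μ = E[X] = 6/5, a = 20.
Markov: P[X ≥ 20] ≤ μ/a = (6/5)/20 = 3/50.
Numerically: ≈ 0.0600.
(Since a = 20 > μ = 1.2000, the bound 3/50 is < 1 and informative.)

P[X ≥ 20] ≤ 3/50 ≈ 0.0600.


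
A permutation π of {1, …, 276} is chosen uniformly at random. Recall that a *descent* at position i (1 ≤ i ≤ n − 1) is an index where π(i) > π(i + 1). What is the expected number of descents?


Write X = Σ X_I over i = 1, …, 275, with X_I the indicator of one descent.
There are 275 indicators.
For each fixed i, the pair (π(i), π(i+1)) is a uniformly random ordered pair of distinct values from {1, …, 276}; by symmetry P[π(i) > π(i+1)] = 1/2.
By linearity: E[X] = 275 · (1/2) = (276 − 1) · (1/2) = 275/2 ≈ 137.50000.

E[X] = 275/2 = 137.50000.


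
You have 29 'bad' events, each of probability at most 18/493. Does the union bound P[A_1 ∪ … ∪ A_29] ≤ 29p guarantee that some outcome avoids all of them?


Union bound: P[∪_{i=1}^{29} A_i] ≤ Σ_i P[A_i] ≤ 29·p = 29·(18/493) = 18/17.
Numerically: 18/17 ≈ 1.059.
Is 18/17 < 1? NO.
Since the bound 18/17 is ≥ 1, the union bound is uninformative here; it does NOT by itself certify existence.

29·p = 18/17 ≈ 1.059; existence NOT certified by the union bound.


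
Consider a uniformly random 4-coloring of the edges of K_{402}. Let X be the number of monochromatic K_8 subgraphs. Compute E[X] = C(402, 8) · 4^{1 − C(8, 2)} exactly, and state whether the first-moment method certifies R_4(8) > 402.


E[X] = C(402, 8) · 4^{1 − 28} = 15770615726749950 · 4^{−27} = 15770615726749950/18014398509481984.
As a reduced fraction: E[X] = 7885307863374975/9007199254740992 ≈ 0.8754.
Is E[X] < 1? YES.
Since E[X] < 1, there exists a 4-coloring of K_{402} with no monochromatic K_8; hence R_4(8) > 402.

E[X] = 7885307863374975/9007199254740992 ≈ 0.8754; E[X] < 1, so R_4(8) > 402.


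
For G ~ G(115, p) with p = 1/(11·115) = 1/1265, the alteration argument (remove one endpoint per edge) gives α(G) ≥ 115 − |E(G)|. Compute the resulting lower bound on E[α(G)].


E[|E(G)|] = C(115, 2)·p = 6555 · (1/1265) = 57/11.
E[α(G)] ≥ n − E[|E(G)|] = 115 − 57/11 = 1208/11.
Numerically: ≈ 109.81818.
(This is only a lower bound; the true E[α(G)] may be larger.)

E[α(G)] ≥ 1208/11 ≈ 109.81818.


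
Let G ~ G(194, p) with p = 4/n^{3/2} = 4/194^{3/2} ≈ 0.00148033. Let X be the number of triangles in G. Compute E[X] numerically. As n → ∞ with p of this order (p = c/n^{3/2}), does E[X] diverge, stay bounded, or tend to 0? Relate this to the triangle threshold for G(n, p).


Number of potential triangles: C(194, 3) = 1198144.
Each occurs with probability p³ ≈ (0.00148033)³ ≈ 3.24393534e-09.
By linearity: E[X] = C(194, 3)·p³ ≈ 1198144 · 3.24393534e-09 ≈ 0.003887.
Since α = 3/2 > 1, p = c/n^{3/2} = o(1/n) is below the triangle threshold p ~ 1/n. Asymptotically E[X] ~ (c³/6)·n^{3(1−α)} = (4³/6)·n^{-1.5} → 0, so by Markov's inequality G has no triangles w.h.p.

E[X] ≈ 0.003887; in regime p = Θ(1/n^{3/2}) E[X] tends to 0 (below the triangle threshold p ~ 1/n).


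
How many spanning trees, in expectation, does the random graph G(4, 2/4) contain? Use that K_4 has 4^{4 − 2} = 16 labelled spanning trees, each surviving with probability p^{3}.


K_4 has 4^{4 − 2} = 16 labelled spanning trees.
For each such spanning tree H, let X_H = 1 if all 3 edges of H are present in G. Then P[X_H = 1] = p^{3} = (1/2)^{3} = 1/8.
Summing the indicators: E[X] = Σ_H E[X_H] = 16 · p^{3} = 16 · 1/8 = 2.
Numerically: E[X] ≈ 2.

E[X] = 16 · (1/2)^{3} = 2 ≈ 2.


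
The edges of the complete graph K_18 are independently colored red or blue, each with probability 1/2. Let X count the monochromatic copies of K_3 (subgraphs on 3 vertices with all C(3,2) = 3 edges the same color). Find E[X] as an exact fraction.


Let X = Σ_S X_S over the C(18, 3) = 816 subsets S of size 3, where X_S = 1 if the K_3 on S is monochromatic.
For a fixed S, the K_3 on S has C(3, 2) = 3 edges. P[all 3 edges red] = (1/2)^3, and likewise for blue, so P[monochromatic] = 2·(1/2)^3 = 2^{1 − 3} = 1/4.
By linearity: E[X] = C(18, 3) · 2^{1 − 3} = 816 · 1/4 = 204.
Numerically: E[X] ≈ 204.000.

E[X] = C(18,3)·2^(1−C(3,2)) = 204 ≈ 204.000.


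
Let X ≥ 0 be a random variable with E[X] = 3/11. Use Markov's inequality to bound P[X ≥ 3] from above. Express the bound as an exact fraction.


μ = E[X] = 3/11, a = 3.
Markov: P[X ≥ 3] ≤ μ/a = (3/11)/3 = 1/11.
Numerically: ≈ 0.090909.
(Since a = 3 > μ = 0.272727, the bound 1/11 is < 1 and informative.)

P[X ≥ 3] ≤ 1/11 ≈ 0.090909.


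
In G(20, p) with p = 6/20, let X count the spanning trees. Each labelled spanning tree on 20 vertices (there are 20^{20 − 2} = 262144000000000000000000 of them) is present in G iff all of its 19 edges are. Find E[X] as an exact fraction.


K_20 has 20^{20 − 2} = 262144000000000000000000 labelled spanning trees.
For each such spanning tree H, let X_H = 1 if all 19 edges of H are present in G. Then P[X_H = 1] = p^{19} = (3/10)^{19} = 1162261467/10000000000000000000.
Summing the indicators: E[X] = Σ_H E[X_H] = 262144000000000000000000 · p^{19} = 262144000000000000000000 · 1162261467/10000000000000000000 = 152339935002624/5.
Numerically: E[X] ≈ 3.0468e+13.

E[X] = 262144000000000000000000 · (3/10)^{19} = 152339935002624/5 ≈ 3.0468e+13.


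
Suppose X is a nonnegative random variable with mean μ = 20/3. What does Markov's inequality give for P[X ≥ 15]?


μ = E[X] = 20/3, a = 15.
Markov: P[X ≥ 15] ≤ μ/a = (20/3)/15 = 4/9.
Numerically: ≈ 0.44444.
(Since a = 15 > μ = 6.66667, the bound 4/9 is < 1 and informative.)

P[X ≥ 15] ≤ 4/9 ≈ 0.44444.


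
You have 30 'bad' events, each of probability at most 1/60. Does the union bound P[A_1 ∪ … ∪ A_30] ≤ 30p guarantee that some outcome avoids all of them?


Union bound: P[∪_{i=1}^{30} A_i] ≤ Σ_i P[A_i] ≤ 30·p = 30·(1/60) = 1/2.
Numerically: 1/2 ≈ 0.500000.
Is 1/2 < 1? YES.
Since P[∪ A_i] ≤ 1/2 < 1, the complement has P[∩ A_i^c] ≥ 1 − 1/2 = 1/2 > 0, so some outcome avoids every A_i.

30·p = 1/2 ≈ 0.500000; existence CERTIFIED by the union bound.


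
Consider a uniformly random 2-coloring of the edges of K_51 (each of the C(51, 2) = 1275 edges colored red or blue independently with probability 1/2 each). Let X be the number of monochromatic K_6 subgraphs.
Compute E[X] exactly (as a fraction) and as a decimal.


Let X = Σ_S X_S over the C(51, 6) = 18009460 subsets S of size 6, where X_S = 1 if the K_6 on S is monochromatic.
For a fixed S, the K_6 on S has C(6, 2) = 15 edges. P[all 15 edges red] = (1/2)^15, and likewise for blue, so P[monochromatic] = 2·(1/2)^15 = 2^{1 − 15} = 1/16384.
By linearity: E[X] = C(51, 6) · 2^{1 − 15} = 18009460 · 1/16384 = 4502365/4096.
Numerically: E[X] ≈ 1099.210205.

E[X] = C(51,6)·2^(1−C(6,2)) = 4502365/4096 ≈ 1099.210205.


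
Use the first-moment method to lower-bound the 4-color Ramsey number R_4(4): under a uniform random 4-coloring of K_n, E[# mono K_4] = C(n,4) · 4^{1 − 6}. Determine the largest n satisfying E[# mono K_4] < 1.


We need C(n, 4) · 4^{1 − 6} < 1, i.e. C(n, 4) < 4^{6 − 1} = 1024.
Check values of n near the boundary:
  n = 8: C(8, 4) = 70; 70 < 1024? YES
  n = 9: C(9, 4) = 126; 126 < 1024? YES
  n = 10: C(10, 4) = 210; 210 < 1024? YES
  n = 11: C(11, 4) = 330; 330 < 1024? YES
  n = 12: C(12, 4) = 495; 495 < 1024? YES
  n = 13: C(13, 4) = 715; 715 < 1024? YES
  n = 14: C(14, 4) = 1001; 1001 < 1024? YES
  n = 15: C(15, 4) = 1365; 1365 < 1024? NO
  n = 16: C(16, 4) = 1820; 1820 < 1024? NO
The largest n with C(n, 4) < 1024 is n = 14 (where E[X] = 1001/1024 ≈ 0.977539). Hence R_4(4) > 14, i.e. R_4(4) ≥ 15.

Largest n = 14; hence R_4(4) > 14.


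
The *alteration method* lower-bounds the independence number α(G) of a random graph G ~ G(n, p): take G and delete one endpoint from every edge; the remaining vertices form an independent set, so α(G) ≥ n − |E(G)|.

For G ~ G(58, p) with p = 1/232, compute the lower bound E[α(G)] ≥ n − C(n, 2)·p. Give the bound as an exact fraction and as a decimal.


E[|E(G)|] = C(58, 2)·p = 1653 · (1/232) = 57/8.
E[α(G)] ≥ n − E[|E(G)|] = 58 − 57/8 = 407/8.
Numerically: ≈ 50.8750.
(This is only a lower bound; the true E[α(G)] may be larger.)

E[α(G)] ≥ 407/8 ≈ 50.8750.


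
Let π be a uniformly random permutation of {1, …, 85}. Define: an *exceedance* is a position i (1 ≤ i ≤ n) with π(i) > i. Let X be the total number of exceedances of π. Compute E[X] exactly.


Write X = Σ_{i=1}^{85} X_i, where X_i = 1_{π(i) > i}.
For each fixed i, π(i) is uniform over {1, …, 85} (marginal of a uniform permutation), so P[π(i) > i] = (n − i)/n. Summing: Σ_{i=1}^{85} (n − i)/n = (0 + 1 + … + 84)/85 = 85(85 − 1)/(2·85) = (85 − 1)/2.
Hence E[X] = Σ_{i=1}^{85} (85 − i)/85 = 42 ≈ 42.0000.

E[X] = 42 = 42.0000.


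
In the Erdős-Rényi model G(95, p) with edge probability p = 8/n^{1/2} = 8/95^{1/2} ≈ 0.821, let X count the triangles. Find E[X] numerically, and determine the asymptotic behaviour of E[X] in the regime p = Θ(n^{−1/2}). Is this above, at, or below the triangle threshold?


Number of potential triangles: C(95, 3) = 138415.
Each occurs with probability p³ ≈ (0.821)³ ≈ 5.52948e-01.
By linearity: E[X] = C(95, 3)·p³ ≈ 138415 · 5.52948e-01 ≈ 76536.344.
Since α = 1/2 < 1, p = c/n^{1/2} ≫ 1/n is above the triangle threshold p ~ 1/n. Asymptotically E[X] ~ (c³/6)·n^{3(1−α)} = (8³/6)·n^{1.5} → ∞; triangles are abundant w.h.p.

E[X] ≈ 76536.344; in regime p = Θ(1/n^{1/2}) E[X] diverges (above the triangle threshold p ~ 1/n).


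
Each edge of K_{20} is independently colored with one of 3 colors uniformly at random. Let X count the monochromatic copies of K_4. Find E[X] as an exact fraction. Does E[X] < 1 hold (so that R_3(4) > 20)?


E[X] = C(20, 4) · 3^{1 − 6} = 4845 · 3^{−5} = 4845/243.
As a reduced fraction: E[X] = 1615/81 ≈ 19.9383.
Is E[X] < 1? NO.
Since E[X] ≥ 1, the first-moment bound is inconclusive at n = 20; it does NOT by itself certify R_3(4) > 20.

E[X] = 1615/81 ≈ 19.9383; E[X] ≥ 1; first-moment method inconclusive here.


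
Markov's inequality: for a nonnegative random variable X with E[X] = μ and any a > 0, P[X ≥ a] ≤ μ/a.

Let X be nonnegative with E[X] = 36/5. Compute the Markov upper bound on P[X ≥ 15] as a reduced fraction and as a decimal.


μ = E[X] = 36/5, a = 15.
Markov: P[X ≥ 15] ≤ μ/a = (36/5)/15 = 12/25.
Numerically: ≈ 0.48000.
(Since a = 15 > μ = 7.20000, the bound 12/25 is < 1 and informative.)

P[X ≥ 15] ≤ 12/25 ≈ 0.48000.


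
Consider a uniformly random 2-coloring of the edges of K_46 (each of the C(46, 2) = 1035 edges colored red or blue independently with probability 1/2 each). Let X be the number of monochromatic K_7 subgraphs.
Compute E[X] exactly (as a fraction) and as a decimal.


Let X = Σ_S X_S over the C(46, 7) = 53524680 subsets S of size 7, where X_S = 1 if the K_7 on S is monochromatic.
For a fixed S, the K_7 on S has C(7, 2) = 21 edges. P[all 21 edges red] = (1/2)^21, and likewise for blue, so P[monochromatic] = 2·(1/2)^21 = 2^{1 − 21} = 1/1048576.
Summing: E[X] = C(46, 7) · 2^{1 − 21} = 53524680 · 1/1048576 = 6690585/131072.
Numerically: E[X] ≈ 51.045.

E[X] = C(46,7)·2^(1−C(7,2)) = 6690585/131072 ≈ 51.045.


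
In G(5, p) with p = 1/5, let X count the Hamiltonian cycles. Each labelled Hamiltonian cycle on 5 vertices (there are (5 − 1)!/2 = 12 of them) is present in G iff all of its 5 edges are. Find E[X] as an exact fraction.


K_5 has (5 − 1)!/2 = 12 labelled Hamiltonian cycles.
For each such Hamiltonian cycle H, let X_H = 1 if all 5 edges of H are present in G. Then P[X_H = 1] = p^{5} = (1/5)^{5} = 1/3125.
Summing the indicators: E[X] = Σ_H E[X_H] = 12 · p^{5} = 12 · 1/3125 = 12/3125.
Numerically: E[X] ≈ 0.00384.

E[X] = 12 · (1/5)^{5} = 12/3125 ≈ 0.00384.


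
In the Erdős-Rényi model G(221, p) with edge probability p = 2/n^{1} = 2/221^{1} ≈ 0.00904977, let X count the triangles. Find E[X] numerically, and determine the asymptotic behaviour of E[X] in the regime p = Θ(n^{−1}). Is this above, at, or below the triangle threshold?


Number of potential triangles: C(221, 3) = 1774630.
Each occurs with probability p³ ≈ (0.00904977)³ ≈ 7.41162036e-07.
By linearity: E[X] = C(221, 3)·p³ ≈ 1774630 · 7.41162036e-07 ≈ 1.315288.
Here α = 1, so p = 2/n is exactly at the triangle threshold p ~ 1/n. Asymptotically E[X] → c³/6 = 2³/6 = 4/3 ≈ 1.333333, a bounded constant. In this regime the triangle count is asymptotically Poisson(c³/6).

E[X] ≈ 1.315288; in regime p = Θ(1/n^{1}) E[X] stays bounded (at the triangle threshold p ~ 1/n).
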